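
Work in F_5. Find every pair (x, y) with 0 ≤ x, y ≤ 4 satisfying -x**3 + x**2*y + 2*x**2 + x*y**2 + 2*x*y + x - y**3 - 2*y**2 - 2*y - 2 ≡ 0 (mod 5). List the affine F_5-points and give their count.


Affine F_5-points: {(1, 0), (1, 2), (2, 0), (2, 1), (2, 4), (3, 1), (4, 0)}; count = 7.

For each of the 25 pairs (x, y) ∈ F_5², evaluate f(x, y) mod 5. Record the zeros.
  x = 0: [0↦3, 1↦3, 2↦3, 3↦2, 4↦4]  zeros at y ∈ ∅
  x = 1: [0↦0, 1↦4, 2↦0, 3↦2, 4↦4]  zeros at y ∈ {0, 2}
  x = 2: [0↦0, 1↦0, 2↦4, 3↦1, 4↦0]  zeros at y ∈ {0, 1, 4}
  x = 3: [0↦2, 1↦0, 2↦4, 3↦3, 4↦1]  zeros at y ∈ {1}
  x = 4: [0↦0, 1↦3, 2↦4, 3↦2, 4↦1]  zeros at y ∈ {0}
Collecting zeros: affine points = {(1, 0), (1, 2), (2, 0), (2, 1), (2, 4), (3, 1), (4, 0)}.
Total count |C(F_5)_aff| = 7.


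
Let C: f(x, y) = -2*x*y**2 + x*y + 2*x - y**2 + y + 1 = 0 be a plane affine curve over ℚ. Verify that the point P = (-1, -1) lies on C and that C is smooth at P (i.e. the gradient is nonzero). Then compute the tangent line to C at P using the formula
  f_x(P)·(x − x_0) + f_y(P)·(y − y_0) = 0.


Tangent line at P: -x - 2*y - 3 = 0.

Step 1: f(-1, -1) = 0, so P lies on C.
Step 2: partial derivatives
  f_x(x, y) = -2*y**2 + y + 2, f_y(x, y) = -4*x*y + x - 2*y + 1.
  f_x(P) = -1, f_y(P) = -2 (gradient nonzero, so P is smooth).
Step 3: tangent line at P: -1·(x − -1) + -2·(y − -1) = 0.
Expanding: -x - 2*y - 3 = 0.


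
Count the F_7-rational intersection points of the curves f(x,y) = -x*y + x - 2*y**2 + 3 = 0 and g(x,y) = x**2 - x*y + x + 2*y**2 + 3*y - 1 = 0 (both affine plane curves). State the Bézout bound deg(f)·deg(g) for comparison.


Common zeros: ∅; count = 0; Bézout bound = 4.

deg(f) = 2, deg(g) = 2, so Bézout bound = 4.
Scan x ∈ F_7. For each x, list the y ∈ F_7 with f(x, y) ≡ 0 and those with g(x, y) ≡ 0 (mod 7); the common zeros in that column are the intersection.
  x = 0: f ≡ 0 at y ∈ ∅; g ≡ 0 at y ∈ ∅; common: ∅.
  x = 1: f ≡ 0 at y ∈ ∅; g ≡ 0 at y ∈ ∅; common: ∅.
  x = 2: f ≡ 0 at y ∈ {2, 4}; g ≡ 0 at y ∈ ∅; common: ∅.
  x = 3: f ≡ 0 at y ∈ {3, 6}; g ≡ 0 at y ∈ ∅; common: ∅.
  x = 4: f ≡ 0 at y ∈ {0, 5}; g ≡ 0 at y ∈ ∅; common: ∅.
  x = 5: f ≡ 0 at y ∈ ∅; g ≡ 0 at y ∈ ∅; common: ∅.
  x = 6: f ≡ 0 at y ∈ ∅; g ≡ 0 at y ∈ ∅; common: ∅.
Collecting: common zeros = ∅, so the count is 0.
Comparison with the Bézout bound: 0 ≤ 4 = deg(f)·deg(g), as expected for curves with no common component (the affine F_7-count falls short of the bound because intersections may lie at infinity, over extension fields, or carry multiplicity).


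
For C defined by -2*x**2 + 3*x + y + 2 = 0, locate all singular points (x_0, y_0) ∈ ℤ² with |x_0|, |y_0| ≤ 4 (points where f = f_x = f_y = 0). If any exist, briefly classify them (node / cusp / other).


No singular points in the scanned grid; C is smooth there.

Compute partial derivatives:
  f_x = 3 - 4*x.
  f_y = 1.
f_y = 1 is a nonzero constant, so f_y never vanishes: no point (x, y) can satisfy f = f_x = f_y = 0. In particular no (x, y) ∈ {−4, ..., 4}² is singular; the curve is smooth.


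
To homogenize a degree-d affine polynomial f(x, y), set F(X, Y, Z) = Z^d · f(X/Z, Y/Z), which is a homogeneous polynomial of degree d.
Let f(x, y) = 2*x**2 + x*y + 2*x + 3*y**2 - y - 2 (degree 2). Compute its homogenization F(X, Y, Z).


F(X, Y, Z) = 2*X**2 + X*Y + 2*X*Z + 3*Y**2 - Y*Z - 2*Z**2

deg(f) = 2.
Substitute x = X/Z, y = Y/Z into f, then multiply by Z^2.
  monomial 2·x^2·y^0 ↦ 2·X^2·Y^0·Z^0.
  monomial 1·x^1·y^1 ↦ 1·X^1·Y^1·Z^0.
  monomial 2·x^1·y^0 ↦ 2·X^1·Y^0·Z^1.
  monomial 3·x^0·y^2 ↦ 3·X^0·Y^2·Z^0.
  monomial -1·x^0·y^1 ↦ -1·X^0·Y^1·Z^1.
  monomial -2·x^0·y^0 ↦ -2·X^0·Y^0·Z^2.
Collecting: F(X, Y, Z) = 2*X**2 + X*Y + 2*X*Z + 3*Y**2 - Y*Z - 2*Z**2.


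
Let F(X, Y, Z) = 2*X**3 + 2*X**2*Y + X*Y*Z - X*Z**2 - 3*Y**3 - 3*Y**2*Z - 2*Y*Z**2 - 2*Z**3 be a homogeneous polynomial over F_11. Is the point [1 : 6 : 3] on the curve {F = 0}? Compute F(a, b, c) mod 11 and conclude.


F(1,6,3) ≡ 0 (mod 11); P is on the curve.

Evaluate F(1, 6, 3) term-by-term (mod 11).
  2*X**3 ↦ 2·1·1·1 = 2
  2*X**2*Y ↦ 2·1·6·1 = 12
  X*Y*Z ↦ 1·1·6·3 = 18
  -X*Z**2 ↦ -1·1·1·9 = -9
  -3*Y**3 ↦ -3·1·216·1 = -648
  -3*Y**2*Z ↦ -3·1·36·3 = -324
  -2*Y*Z**2 ↦ -2·1·6·9 = -108
  -2*Z**3 ↦ -2·1·1·27 = -54
Sum: F(1, 6, 3) = (2) + (12) + (18) + (-9) + (-648) + (-324) + (-108) + (-54) = -1111.
Reducing mod 11: -1111 ≡ 0 (mod 11).
Since F(a, b, c) ≡ 0 (mod 11), P lies on the curve.


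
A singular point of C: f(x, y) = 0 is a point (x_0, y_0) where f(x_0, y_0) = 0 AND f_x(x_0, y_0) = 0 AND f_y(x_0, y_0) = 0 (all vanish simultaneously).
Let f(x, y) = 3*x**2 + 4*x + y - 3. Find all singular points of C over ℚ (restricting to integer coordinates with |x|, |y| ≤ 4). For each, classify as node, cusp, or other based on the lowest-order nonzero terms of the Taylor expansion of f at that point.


No singular points in the scanned grid; C is smooth there.

Compute partial derivatives:
  f_x = 6*x + 4.
  f_y = 1.
f_y = 1 is a nonzero constant, so f_y never vanishes: no point (x, y) can satisfy f = f_x = f_y = 0. In particular no (x, y) ∈ {−4, ..., 4}² is singular; the curve is smooth.


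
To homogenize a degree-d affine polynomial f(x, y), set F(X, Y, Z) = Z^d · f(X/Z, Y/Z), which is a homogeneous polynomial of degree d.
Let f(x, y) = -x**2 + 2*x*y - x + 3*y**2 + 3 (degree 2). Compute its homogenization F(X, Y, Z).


F(X, Y, Z) = -X**2 + 2*X*Y - X*Z + 3*Y**2 + 3*Z**2

deg(f) = 2.
Substitute x = X/Z, y = Y/Z into f, then multiply by Z^2.
  monomial -1·x^2·y^0 ↦ -1·X^2·Y^0·Z^0.
  monomial 2·x^1·y^1 ↦ 2·X^1·Y^1·Z^0.
  monomial -1·x^1·y^0 ↦ -1·X^1·Y^0·Z^1.
  monomial 3·x^0·y^2 ↦ 3·X^0·Y^2·Z^0.
  monomial 3·x^0·y^0 ↦ 3·X^0·Y^0·Z^2.
Collecting: F(X, Y, Z) = -X**2 + 2*X*Y - X*Z + 3*Y**2 + 3*Z**2.


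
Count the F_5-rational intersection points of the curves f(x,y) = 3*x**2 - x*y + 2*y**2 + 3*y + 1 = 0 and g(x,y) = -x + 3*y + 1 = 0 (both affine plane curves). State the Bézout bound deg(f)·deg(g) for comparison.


Common zeros: {(3, 4), (4, 1)}; count = 2; Bézout bound = 2.

deg(f) = 2, deg(g) = 1, so Bézout bound = 2.
Scan x ∈ F_5. For each x, list the y ∈ F_5 with f(x, y) ≡ 0 and those with g(x, y) ≡ 0 (mod 5); the common zeros in that column are the intersection.
  x = 0: f ≡ 0 at y ∈ {2, 4}; g ≡ 0 at y ∈ {3}; common: ∅.
  x = 1: f ≡ 0 at y ∈ ∅; g ≡ 0 at y ∈ {0}; common: ∅.
  x = 2: f ≡ 0 at y ∈ ∅; g ≡ 0 at y ∈ {2}; common: ∅.
  x = 3: f ≡ 0 at y ∈ {1, 4}; g ≡ 0 at y ∈ {4}; common: {4}.
  x = 4: f ≡ 0 at y ∈ {1, 2}; g ≡ 0 at y ∈ {1}; common: {1}.
Collecting: common zeros = {(3, 4), (4, 1)}, so the count is 2.
Comparison with the Bézout bound: 2 ≤ 2 = deg(f)·deg(g), as expected for curves with no common component (the bound is attained).


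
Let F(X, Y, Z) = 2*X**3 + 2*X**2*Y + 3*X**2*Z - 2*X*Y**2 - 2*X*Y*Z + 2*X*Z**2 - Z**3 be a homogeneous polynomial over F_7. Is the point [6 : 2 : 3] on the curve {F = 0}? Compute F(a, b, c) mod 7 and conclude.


F(6,2,3) ≡ 0 (mod 7); P is on the curve.

Evaluate F(6, 2, 3) term-by-term (mod 7).
  2*X**3 ↦ 2·216·1·1 = 432
  2*X**2*Y ↦ 2·36·2·1 = 144
  3*X**2*Z ↦ 3·36·1·3 = 324
  -2*X*Y**2 ↦ -2·6·4·1 = -48
  -2*X*Y*Z ↦ -2·6·2·3 = -72
  2*X*Z**2 ↦ 2·6·1·9 = 108
  -Z**3 ↦ -1·1·1·27 = -27
Sum: F(6, 2, 3) = (432) + (144) + (324) + (-48) + (-72) + (108) + (-27) = 861.
Reducing mod 7: 861 ≡ 0 (mod 7).
Since F(a, b, c) ≡ 0 (mod 7), P lies on the curve.


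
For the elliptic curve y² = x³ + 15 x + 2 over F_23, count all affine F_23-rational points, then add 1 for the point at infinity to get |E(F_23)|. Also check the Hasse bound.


Affine points = {(0, 5), (0, 18), (1, 8), (1, 15), (5, 8), (5, 15), (6, 3), (6, 20), (7, 6), (7, 17), (8, 6), (8, 17), (10, 5), (10, 18), (11, 7), (11, 16), (12, 1), (12, 22), (13, 5), (13, 18), (14, 9), (14, 14), (17, 8), (17, 15), (18, 3), (18, 20), (19, 4), (19, 19), (22, 3), (22, 20)}; affine count = 30; |E(F_23)| = 31.

Discriminant check: Δ ∝ 4a³ + 27b² = 4·15³ + 27·2² = 4·3375 + 27·4 ≡ 15 (mod 23). Nonzero ⇒ E is nonsingular.
For each x ∈ F_23, compute rhs = x³ + 15·x + 2 mod 23, then count y ∈ F_23 with y² ≡ rhs.
  x = 0: rhs = 2, matching y values: 5, 18 (2 points).
  x = 1: rhs = 18, matching y values: 8, 15 (2 points).
  x = 2: rhs = 17, matching y values: none (0 points).
  x = 3: rhs = 5, matching y values: none (0 points).
  x = 4: rhs = 11, matching y values: none (0 points).
  x = 5: rhs = 18, matching y values: 8, 15 (2 points).
  x = 6: rhs = 9, matching y values: 3, 20 (2 points).
  x = 7: rhs = 13, matching y values: 6, 17 (2 points).
  x = 8: rhs = 13, matching y values: 6, 17 (2 points).
  x = 9: rhs = 15, matching y values: none (0 points).
  x = 10: rhs = 2, matching y values: 5, 18 (2 points).
  x = 11: rhs = 3, matching y values: 7, 16 (2 points).
  x = 12: rhs = 1, matching y values: 1, 22 (2 points).
  x = 13: rhs = 2, matching y values: 5, 18 (2 points).
  x = 14: rhs = 12, matching y values: 9, 14 (2 points).
  x = 15: rhs = 14, matching y values: none (0 points).
  x = 16: rhs = 14, matching y values: none (0 points).
  x = 17: rhs = 18, matching y values: 8, 15 (2 points).
  x = 18: rhs = 9, matching y values: 3, 20 (2 points).
  x = 19: rhs = 16, matching y values: 4, 19 (2 points).
  x = 20: rhs = 22, matching y values: none (0 points).
  x = 21: rhs = 10, matching y values: none (0 points).
  x = 22: rhs = 9, matching y values: 3, 20 (2 points).
Total affine count: 30.
Full point count |E(F_23)| = 30 + 1 = 31.
Hasse bound: |31 − (23+1)| = |7| = 7 ≤ 2√23 ≈ 9.5917 ✓.


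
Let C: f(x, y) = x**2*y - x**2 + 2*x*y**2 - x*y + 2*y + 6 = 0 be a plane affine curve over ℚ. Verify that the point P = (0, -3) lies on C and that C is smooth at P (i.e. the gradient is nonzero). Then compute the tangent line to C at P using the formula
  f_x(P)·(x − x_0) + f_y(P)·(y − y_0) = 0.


Tangent line at P: 21*x + 2*y + 6 = 0.

Step 1: f(0, -3) = 0, so P lies on C.
Step 2: partial derivatives
  f_x(x, y) = 2*x*y - 2*x + 2*y**2 - y, f_y(x, y) = x**2 + 4*x*y - x + 2.
  f_x(P) = 21, f_y(P) = 2 (gradient nonzero, so P is smooth).
Step 3: tangent line at P: 21·(x − 0) + 2·(y − -3) = 0.
Expanding: 21*x + 2*y + 6 = 0.


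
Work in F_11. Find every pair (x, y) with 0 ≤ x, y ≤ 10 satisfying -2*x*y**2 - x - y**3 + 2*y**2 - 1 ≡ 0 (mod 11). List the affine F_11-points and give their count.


Affine F_11-points: {(0, 1), (0, 4), (0, 8), (1, 4), (2, 4), (3, 4), (4, 4), (5, 4), (6, 2), (6, 4), (6, 6), (7, 3), (7, 4), (8, 4), (8, 5), (8, 10), (9, 4), (9, 9), (10, 0), (10, 4)}; count = 20.

For each of the 121 pairs (x, y) ∈ F_11², evaluate f(x, y) mod 11. Record the zeros.
  x = 0: [0↦10, 1↦0, 2↦10, 3↦1, 4↦0, 5↦1, 6↦9, 7↦7, 8↦0, 9↦4, 10↦2]  zeros at y ∈ {1, 4, 8}
  x = 1: [0↦9, 1↦8, 2↦1, 3↦4, 4↦0, 5↦5, 6↦2, 7↦7, 8↦3, 9↦6, 10↦10]  zeros at y ∈ {4}
  x = 2: [0↦8, 1↦5, 2↦3, 3↦7, 4↦0, 5↦9, 6↦6, 7↦7, 8↦6, 9↦8, 10↦7]  zeros at y ∈ {4}
  x = 3: [0↦7, 1↦2, 2↦5, 3↦10, 4↦0, 5↦2, 6↦10, 7↦7, 8↦9, 9↦10, 10↦4]  zeros at y ∈ {4}
  x = 4: [0↦6, 1↦10, 2↦7, 3↦2, 4↦0, 5↦6, 6↦3, 7↦7, 8↦1, 9↦1, 10↦1]  zeros at y ∈ {4}
  x = 5: [0↦5, 1↦7, 2↦9, 3↦5, 4↦0, 5↦10, 6↦7, 7↦7, 8↦4, 9↦3, 10↦9]  zeros at y ∈ {4}
  x = 6: [0↦4, 1↦4, 2↦0, 3↦8, 4↦0, 5↦3, 6↦0, 7↦7, 8↦7, 9↦5, 10↦6]  zeros at y ∈ {2, 4, 6}
  x = 7: [0↦3, 1↦1, 2↦2, 3↦0, 4↦0, 5↦7, 6↦4, 7↦7, 8↦10, 9↦7, 10↦3]  zeros at y ∈ {3, 4}
  x = 8: [0↦2, 1↦9, 2↦4, 3↦3, 4↦0, 5↦0, 6↦8, 7↦7, 8↦2, 9↦9, 10↦0]  zeros at y ∈ {4, 5, 10}
  x = 9: [0↦1, 1↦6, 2↦6, 3↦6, 4↦0, 5↦4, 6↦1, 7↦7, 8↦5, 9↦0, 10↦8]  zeros at y ∈ {4, 9}
  x = 10: [0↦0, 1↦3, 2↦8, 3↦9, 4↦0, 5↦8, 6↦5, 7↦7, 8↦8, 9↦2, 10↦5]  zeros at y ∈ {0, 4}
Collecting zeros: affine points = {(0, 1), (0, 4), (0, 8), (1, 4), (2, 4), (3, 4), (4, 4), (5, 4), (6, 2), (6, 4), (6, 6), (7, 3), (7, 4), (8, 4), (8, 5), (8, 10), (9, 4), (9, 9), (10, 0), (10, 4)}.
Total count |C(F_11)_aff| = 20.


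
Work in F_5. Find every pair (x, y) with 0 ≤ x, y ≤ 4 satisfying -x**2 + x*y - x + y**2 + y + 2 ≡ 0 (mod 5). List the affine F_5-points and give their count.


Affine F_5-points: {(1, 0), (1, 3), (2, 1), (3, 0), (3, 1)}; count = 5.

For each of the 25 pairs (x, y) ∈ F_5², evaluate f(x, y) mod 5. Record the zeros.
  x = 0: [0↦2, 1↦4, 2↦3, 3↦4, 4↦2]  zeros at y ∈ ∅
  x = 1: [0↦0, 1↦3, 2↦3, 3↦0, 4↦4]  zeros at y ∈ {0, 3}
  x = 2: [0↦1, 1↦0, 2↦1, 3↦4, 4↦4]  zeros at y ∈ {1}
  x = 3: [0↦0, 1↦0, 2↦2, 3↦1, 4↦2]  zeros at y ∈ {0, 1}
  x = 4: [0↦2, 1↦3, 2↦1, 3↦1, 4↦3]  zeros at y ∈ ∅
Collecting zeros: affine points = {(1, 0), (1, 3), (2, 1), (3, 0), (3, 1)}.
Total count |C(F_5)_aff| = 5.


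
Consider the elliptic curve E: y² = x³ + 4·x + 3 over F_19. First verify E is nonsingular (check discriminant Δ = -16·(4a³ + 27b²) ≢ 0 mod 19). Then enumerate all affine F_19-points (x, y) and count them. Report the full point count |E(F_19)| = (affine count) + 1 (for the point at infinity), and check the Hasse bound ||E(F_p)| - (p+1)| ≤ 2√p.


Affine points = {(2, 0), (3, 2), (3, 17), (4, 8), (4, 11), (10, 6), (10, 13), (17, 5), (17, 14), (18, 6), (18, 13)}; affine count = 11; |E(F_19)| = 12.

Discriminant check: Δ ∝ 4a³ + 27b² = 4·4³ + 27·3² = 4·64 + 27·9 ≡ 5 (mod 19). Nonzero ⇒ E is nonsingular.
For each x ∈ F_19, compute rhs = x³ + 4·x + 3 mod 19, then count y ∈ F_19 with y² ≡ rhs.
  x = 0: rhs = 3, matching y values: none (0 points).
  x = 1: rhs = 8, matching y values: none (0 points).
  x = 2: rhs = 0, matching y values: 0 (1 points).
  x = 3: rhs = 4, matching y values: 2, 17 (2 points).
  x = 4: rhs = 7, matching y values: 8, 11 (2 points).
  x = 5: rhs = 15, matching y values: none (0 points).
  x = 6: rhs = 15, matching y values: none (0 points).
  x = 7: rhs = 13, matching y values: none (0 points).
  x = 8: rhs = 15, matching y values: none (0 points).
  x = 9: rhs = 8, matching y values: none (0 points).
  x = 10: rhs = 17, matching y values: 6, 13 (2 points).
  x = 11: rhs = 10, matching y values: none (0 points).
  x = 12: rhs = 12, matching y values: none (0 points).
  x = 13: rhs = 10, matching y values: none (0 points).
  x = 14: rhs = 10, matching y values: none (0 points).
  x = 15: rhs = 18, matching y values: none (0 points).
  x = 16: rhs = 2, matching y values: none (0 points).
  x = 17: rhs = 6, matching y values: 5, 14 (2 points).
  x = 18: rhs = 17, matching y values: 6, 13 (2 points).
Total affine count: 11.
Full point count |E(F_19)| = 11 + 1 = 12.
Hasse bound: |12 − (19+1)| = |-8| = 8 ≤ 2√19 ≈ 8.7178 ✓.


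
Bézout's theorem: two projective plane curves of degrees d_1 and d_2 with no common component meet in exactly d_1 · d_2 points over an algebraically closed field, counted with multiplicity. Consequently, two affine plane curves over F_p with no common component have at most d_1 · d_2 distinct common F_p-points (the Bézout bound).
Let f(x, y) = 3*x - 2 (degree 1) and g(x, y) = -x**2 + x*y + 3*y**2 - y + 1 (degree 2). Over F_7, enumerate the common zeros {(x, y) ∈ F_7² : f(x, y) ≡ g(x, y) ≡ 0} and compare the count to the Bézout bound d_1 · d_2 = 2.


Common zeros: {(3, 5), (3, 6)}; count = 2; Bézout bound = 2.

deg(f) = 1, deg(g) = 2, so Bézout bound = 2.
Scan x ∈ F_7. For each x, list the y ∈ F_7 with f(x, y) ≡ 0 and those with g(x, y) ≡ 0 (mod 7); the common zeros in that column are the intersection.
  x = 0: f ≡ 0 at y ∈ ∅; g ≡ 0 at y ∈ ∅; common: ∅.
  x = 1: f ≡ 0 at y ∈ ∅; g ≡ 0 at y ∈ {0}; common: ∅.
  x = 2: f ≡ 0 at y ∈ ∅; g ≡ 0 at y ∈ {4, 5}; common: ∅.
  x = 3: f ≡ 0 at y ∈ {0, 1, 2, 3, 4, 5, 6}; g ≡ 0 at y ∈ {5, 6}; common: {5, 6}.
  x = 4: f ≡ 0 at y ∈ ∅; g ≡ 0 at y ∈ {3}; common: ∅.
  x = 5: f ≡ 0 at y ∈ ∅; g ≡ 0 at y ∈ ∅; common: ∅.
  x = 6: f ≡ 0 at y ∈ ∅; g ≡ 0 at y ∈ {0, 3}; common: ∅.
Collecting: common zeros = {(3, 5), (3, 6)}, so the count is 2.
Comparison with the Bézout bound: 2 ≤ 2 = deg(f)·deg(g), as expected for curves with no common component (the bound is attained).


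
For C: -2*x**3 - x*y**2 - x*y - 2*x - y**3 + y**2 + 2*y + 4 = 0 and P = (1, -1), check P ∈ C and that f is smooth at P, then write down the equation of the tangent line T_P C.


Tangent line at P: -8*x - 2*y + 6 = 0.

Step 1: f(1, -1) = 0, so P lies on C.
Step 2: partial derivatives
  f_x(x, y) = -6*x**2 - y**2 - y - 2, f_y(x, y) = -2*x*y - x - 3*y**2 + 2*y + 2.
  f_x(P) = -8, f_y(P) = -2 (gradient nonzero, so P is smooth).
Step 3: tangent line at P: -8·(x − 1) + -2·(y − -1) = 0.
Expanding: -8*x - 2*y + 6 = 0.


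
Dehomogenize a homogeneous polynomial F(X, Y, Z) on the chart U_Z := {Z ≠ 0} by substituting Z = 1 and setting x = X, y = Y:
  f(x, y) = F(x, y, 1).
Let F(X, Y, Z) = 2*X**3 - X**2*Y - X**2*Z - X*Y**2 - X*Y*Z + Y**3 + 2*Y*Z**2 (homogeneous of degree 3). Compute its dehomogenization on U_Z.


f(x, y) = 2*x**3 - x**2*y - x**2 - x*y**2 - x*y + y**3 + 2*y

On U_Z we set Z = 1. Each monomial c·X^i·Y^j·Z^k in F becomes c·x^i·y^j·1^k = c·x^i·y^j.
Substituting Z = 1: F(X, Y, 1) = 2*x**3 - x**2*y - x**2 - x*y**2 - x*y + y**3 + 2*y.
Note: deg(f) ≤ deg(F) = 3; strict inequality happens when F is divisible by Z (lost terms).


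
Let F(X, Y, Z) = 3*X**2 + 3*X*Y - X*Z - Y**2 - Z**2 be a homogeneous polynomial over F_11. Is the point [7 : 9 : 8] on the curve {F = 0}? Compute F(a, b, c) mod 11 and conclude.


F(7,9,8) ≡ 3 (mod 11); P is NOT on the curve.

Evaluate F(7, 9, 8) term-by-term (mod 11).
  3*X**2 ↦ 3·49·1·1 = 147
  3*X*Y ↦ 3·7·9·1 = 189
  -X*Z ↦ -1·7·1·8 = -56
  -Y**2 ↦ -1·1·81·1 = -81
  -Z**2 ↦ -1·1·1·64 = -64
Sum: F(7, 9, 8) = (147) + (189) + (-56) + (-81) + (-64) = 135.
Reducing mod 11: 135 ≡ 3 (mod 11).
Since F(a, b, c) ≡ 3 ≠ 0 (mod 11), P does NOT lie on the curve.


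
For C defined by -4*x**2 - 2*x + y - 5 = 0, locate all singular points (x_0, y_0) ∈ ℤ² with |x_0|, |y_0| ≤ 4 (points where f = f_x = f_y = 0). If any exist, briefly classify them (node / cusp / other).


No singular points in the scanned grid; C is smooth there.

Compute partial derivatives:
  f_x = -8*x - 2.
  f_y = 1.
f_y = 1 is a nonzero constant, so f_y never vanishes: no point (x, y) can satisfy f = f_x = f_y = 0. In particular no (x, y) ∈ {−4, ..., 4}² is singular; the curve is smooth.


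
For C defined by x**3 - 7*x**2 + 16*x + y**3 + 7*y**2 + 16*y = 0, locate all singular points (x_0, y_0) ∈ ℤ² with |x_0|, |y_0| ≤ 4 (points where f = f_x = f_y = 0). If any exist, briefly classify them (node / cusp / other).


Singular points: {(2, -2)}; classification: node.

Compute partial derivatives:
  f_x = 3*x**2 - 14*x + 16.
  f_y = 3*y**2 + 14*y + 16.
Scan x_0 ∈ {−4, ..., 4}. For each x_0, f_y(x_0, y) is a polynomial in y; find its integer roots y ∈ {−4, ..., 4}, then test f_x and f at those candidates.
  x = -4: f_y(-4, y) = 3*y**2 + 14*y + 16; vanishes at y ∈ {-2}. (-4, -2): f_x = 120 ≠ 0.
  x = -3: f_y(-3, y) = 3*y**2 + 14*y + 16; vanishes at y ∈ {-2}. (-3, -2): f_x = 85 ≠ 0.
  x = -2: f_y(-2, y) = 3*y**2 + 14*y + 16; vanishes at y ∈ {-2}. (-2, -2): f_x = 56 ≠ 0.
  x = -1: f_y(-1, y) = 3*y**2 + 14*y + 16; vanishes at y ∈ {-2}. (-1, -2): f_x = 33 ≠ 0.
  x = 0: f_y(0, y) = 3*y**2 + 14*y + 16; vanishes at y ∈ {-2}. (0, -2): f_x = 16 ≠ 0.
  x = 1: f_y(1, y) = 3*y**2 + 14*y + 16; vanishes at y ∈ {-2}. (1, -2): f_x = 5 ≠ 0.
  x = 2: f_y(2, y) = 3*y**2 + 14*y + 16; vanishes at y ∈ {-2}. (2, -2): f_x = 0, f = 0 — SINGULAR.
  x = 3: f_y(3, y) = 3*y**2 + 14*y + 16; vanishes at y ∈ {-2}. (3, -2): f_x = 1 ≠ 0.
  x = 4: f_y(4, y) = 3*y**2 + 14*y + 16; vanishes at y ∈ {-2}. (4, -2): f_x = 8 ≠ 0.
Only singular point on the grid: (2, -2).
Classify: substitute x = 2 + u, y = -2 + v and expand: f = u**3 - u**2 + v**3 + v**2.
No constant or linear terms (consistent with a singular point). Quadratic part: -u**2 + v**2. Cubic part: u**3 + v**3.
The quadratic part v**2 - u**2 = (v − u)(v + u) splits into two distinct linear factors, so there are two distinct tangent lines y − -2 = ±(x − 2) — this is a node (ordinary double point).
Classification: node.


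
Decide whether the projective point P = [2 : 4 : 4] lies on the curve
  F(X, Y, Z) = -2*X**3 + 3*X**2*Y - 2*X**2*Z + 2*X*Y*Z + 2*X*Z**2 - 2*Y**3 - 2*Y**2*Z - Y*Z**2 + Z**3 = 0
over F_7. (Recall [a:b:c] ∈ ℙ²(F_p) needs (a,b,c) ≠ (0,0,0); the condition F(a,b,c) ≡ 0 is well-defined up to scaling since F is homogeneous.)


F(2,4,4) ≡ 5 (mod 7); P is NOT on the curve.

Evaluate F(2, 4, 4) term-by-term (mod 7).
  -2*X**3 ↦ -2·8·1·1 = -16
  3*X**2*Y ↦ 3·4·4·1 = 48
  -2*X**2*Z ↦ -2·4·1·4 = -32
  2*X*Y*Z ↦ 2·2·4·4 = 64
  2*X*Z**2 ↦ 2·2·1·16 = 64
  -2*Y**3 ↦ -2·1·64·1 = -128
  -2*Y**2*Z ↦ -2·1·16·4 = -128
  -Y*Z**2 ↦ -1·1·4·16 = -64
  Z**3 ↦ 1·1·1·64 = 64
Sum: F(2, 4, 4) = (-16) + (48) + (-32) + (64) + (64) + (-128) + (-128) + (-64) + (64) = -128.
Reducing mod 7: -128 ≡ 5 (mod 7).
Since F(a, b, c) ≡ 5 ≠ 0 (mod 7), P does NOT lie on the curve.


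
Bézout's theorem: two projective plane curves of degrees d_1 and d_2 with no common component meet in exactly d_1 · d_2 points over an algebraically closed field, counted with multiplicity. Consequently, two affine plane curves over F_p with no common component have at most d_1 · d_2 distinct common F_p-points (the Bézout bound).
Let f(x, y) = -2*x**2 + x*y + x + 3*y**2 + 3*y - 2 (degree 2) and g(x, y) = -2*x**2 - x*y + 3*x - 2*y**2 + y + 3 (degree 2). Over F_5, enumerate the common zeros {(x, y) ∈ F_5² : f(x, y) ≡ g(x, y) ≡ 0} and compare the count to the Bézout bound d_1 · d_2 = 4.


Common zeros: {(2, 4)}; count = 1; Bézout bound = 4.

deg(f) = 2, deg(g) = 2, so Bézout bound = 4.
Scan x ∈ F_5. For each x, list the y ∈ F_5 with f(x, y) ≡ 0 and those with g(x, y) ≡ 0 (mod 5); the common zeros in that column are the intersection.
  x = 0: f ≡ 0 at y ∈ ∅; g ≡ 0 at y ∈ {4}; common: ∅.
  x = 1: f ≡ 0 at y ∈ ∅; g ≡ 0 at y ∈ ∅; common: ∅.
  x = 2: f ≡ 0 at y ∈ {1, 4}; g ≡ 0 at y ∈ {3, 4}; common: {4}.
  x = 3: f ≡ 0 at y ∈ {4}; g ≡ 0 at y ∈ {1, 3}; common: ∅.
  x = 4: f ≡ 0 at y ∈ {0, 1}; g ≡ 0 at y ∈ ∅; common: ∅.
Collecting: common zeros = {(2, 4)}, so the count is 1.
Comparison with the Bézout bound: 1 ≤ 4 = deg(f)·deg(g), as expected for curves with no common component (the affine F_5-count falls short of the bound because intersections may lie at infinity, over extension fields, or carry multiplicity).


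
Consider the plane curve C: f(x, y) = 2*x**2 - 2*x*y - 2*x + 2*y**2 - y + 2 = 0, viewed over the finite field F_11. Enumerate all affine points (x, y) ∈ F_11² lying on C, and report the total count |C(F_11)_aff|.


Affine F_11-points: {(1, 3), (1, 4), (3, 3), (3, 6), (4, 4), (4, 6), (5, 1), (5, 10), (6, 2), (6, 10), (8, 1), (8, 2)}; count = 12.

For each of the 121 pairs (x, y) ∈ F_11², evaluate f(x, y) mod 11. Record the zeros.
  x = 0: [0↦2, 1↦3, 2↦8, 3↦6, 4↦8, 5↦3, 6↦2, 7↦5, 8↦1, 9↦1, 10↦5]  zeros at y ∈ ∅
  x = 1: [0↦2, 1↦1, 2↦4, 3↦0, 4↦0, 5↦4, 6↦1, 7↦2, 8↦7, 9↦5, 10↦7]  zeros at y ∈ {3, 4}
  x = 2: [0↦6, 1↦3, 2↦4, 3↦9, 4↦7, 5↦9, 6↦4, 7↦3, 8↦6, 9↦2, 10↦2]  zeros at y ∈ ∅
  x = 3: [0↦3, 1↦9, 2↦8, 3↦0, 4↦7, 5↦7, 6↦0, 7↦8, 8↦9, 9↦3, 10↦1]  zeros at y ∈ {3, 6}
  x = 4: [0↦4, 1↦8, 2↦5, 3↦6, 4↦0, 5↦9, 6↦0, 7↦6, 8↦5, 9↦8, 10↦4]  zeros at y ∈ {4, 6}
  x = 5: [0↦9, 1↦0, 2↦6, 3↦5, 4↦8, 5↦4, 6↦4, 7↦8, 8↦5, 9↦6, 10↦0]  zeros at y ∈ {1, 10}
  x = 6: [0↦7, 1↦7, 2↦0, 3↦8, 4↦9, 5↦3, 6↦1, 7↦3, 8↦9, 9↦8, 10↦0]  zeros at y ∈ {2, 10}
  x = 7: [0↦9, 1↦7, 2↦9, 3↦4, 4↦3, 5↦6, 6↦2, 7↦2, 8↦6, 9↦3, 10↦4]  zeros at y ∈ ∅
  x = 8: [0↦4, 1↦0, 2↦0, 3↦4, 4↦1, 5↦2, 6↦7, 7↦5, 8↦7, 9↦2, 10↦1]  zeros at y ∈ {1, 2}
  x = 9: [0↦3, 1↦8, 2↦6, 3↦8, 4↦3, 5↦2, 6↦5, 7↦1, 8↦1, 9↦5, 10↦2]  zeros at y ∈ ∅
  x = 10: [0↦6, 1↦9, 2↦5, 3↦5, 4↦9, 5↦6, 6↦7, 7↦1, 8↦10, 9↦1, 10↦7]  zeros at y ∈ ∅
Collecting zeros: affine points = {(1, 3), (1, 4), (3, 3), (3, 6), (4, 4), (4, 6), (5, 1), (5, 10), (6, 2), (6, 10), (8, 1), (8, 2)}.
Total count |C(F_11)_aff| = 12.


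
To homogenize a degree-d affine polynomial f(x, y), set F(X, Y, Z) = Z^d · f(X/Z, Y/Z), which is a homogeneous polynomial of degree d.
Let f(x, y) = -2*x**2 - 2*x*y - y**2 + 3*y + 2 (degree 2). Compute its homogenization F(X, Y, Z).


F(X, Y, Z) = -2*X**2 - 2*X*Y - Y**2 + 3*Y*Z + 2*Z**2

deg(f) = 2.
Substitute x = X/Z, y = Y/Z into f, then multiply by Z^2.
  monomial -2·x^2·y^0 ↦ -2·X^2·Y^0·Z^0.
  monomial -2·x^1·y^1 ↦ -2·X^1·Y^1·Z^0.
  monomial -1·x^0·y^2 ↦ -1·X^0·Y^2·Z^0.
  monomial 3·x^0·y^1 ↦ 3·X^0·Y^1·Z^1.
  monomial 2·x^0·y^0 ↦ 2·X^0·Y^0·Z^2.
Collecting: F(X, Y, Z) = -2*X**2 - 2*X*Y - Y**2 + 3*Y*Z + 2*Z**2.


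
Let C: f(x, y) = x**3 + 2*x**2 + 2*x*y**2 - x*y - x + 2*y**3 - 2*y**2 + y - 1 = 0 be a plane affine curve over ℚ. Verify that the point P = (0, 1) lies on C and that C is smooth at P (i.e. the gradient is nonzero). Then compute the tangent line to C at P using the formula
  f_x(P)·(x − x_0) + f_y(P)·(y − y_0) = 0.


Tangent line at P: 3*y - 3 = 0.

Step 1: f(0, 1) = 0, so P lies on C.
Step 2: partial derivatives
  f_x(x, y) = 3*x**2 + 4*x + 2*y**2 - y - 1, f_y(x, y) = 4*x*y - x + 6*y**2 - 4*y + 1.
  f_x(P) = 0, f_y(P) = 3 (gradient nonzero, so P is smooth).
Step 3: tangent line at P: 0·(x − 0) + 3·(y − 1) = 0.
Expanding: 3*y - 3 = 0.


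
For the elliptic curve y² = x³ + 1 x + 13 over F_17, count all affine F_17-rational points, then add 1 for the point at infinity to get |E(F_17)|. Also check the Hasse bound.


Affine points = {(0, 8), (0, 9), (1, 7), (1, 10), (3, 3), (3, 14), (4, 8), (4, 9), (12, 6), (12, 11), (13, 8), (13, 9), (14, 0)}; affine count = 13; |E(F_17)| = 14.

Discriminant check: Δ ∝ 4a³ + 27b² = 4·1³ + 27·13² = 4·1 + 27·169 ≡ 11 (mod 17). Nonzero ⇒ E is nonsingular.
For each x ∈ F_17, compute rhs = x³ + 1·x + 13 mod 17, then count y ∈ F_17 with y² ≡ rhs.
  x = 0: rhs = 13, matching y values: 8, 9 (2 points).
  x = 1: rhs = 15, matching y values: 7, 10 (2 points).
  x = 2: rhs = 6, matching y values: none (0 points).
  x = 3: rhs = 9, matching y values: 3, 14 (2 points).
  x = 4: rhs = 13, matching y values: 8, 9 (2 points).
  x = 5: rhs = 7, matching y values: none (0 points).
  x = 6: rhs = 14, matching y values: none (0 points).
  x = 7: rhs = 6, matching y values: none (0 points).
  x = 8: rhs = 6, matching y values: none (0 points).
  x = 9: rhs = 3, matching y values: none (0 points).
  x = 10: rhs = 3, matching y values: none (0 points).
  x = 11: rhs = 12, matching y values: none (0 points).
  x = 12: rhs = 2, matching y values: 6, 11 (2 points).
  x = 13: rhs = 13, matching y values: 8, 9 (2 points).
  x = 14: rhs = 0, matching y values: 0 (1 points).
  x = 15: rhs = 3, matching y values: none (0 points).
  x = 16: rhs = 11, matching y values: none (0 points).
Total affine count: 13.
Full point count |E(F_17)| = 13 + 1 = 14.
Hasse bound: |14 − (17+1)| = |-4| = 4 ≤ 2√17 ≈ 8.2462 ✓.


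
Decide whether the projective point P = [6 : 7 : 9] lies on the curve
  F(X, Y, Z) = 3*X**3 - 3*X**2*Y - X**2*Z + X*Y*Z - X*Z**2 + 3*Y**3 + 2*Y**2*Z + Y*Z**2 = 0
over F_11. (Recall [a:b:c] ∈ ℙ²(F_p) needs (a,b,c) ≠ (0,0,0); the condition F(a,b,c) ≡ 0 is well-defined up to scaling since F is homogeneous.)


F(6,7,9) ≡ 2 (mod 11); P is NOT on the curve.

Evaluate F(6, 7, 9) term-by-term (mod 11).
  3*X**3 ↦ 3·216·1·1 = 648
  -3*X**2*Y ↦ -3·36·7·1 = -756
  -X**2*Z ↦ -1·36·1·9 = -324
  X*Y*Z ↦ 1·6·7·9 = 378
  -X*Z**2 ↦ -1·6·1·81 = -486
  3*Y**3 ↦ 3·1·343·1 = 1029
  2*Y**2*Z ↦ 2·1·49·9 = 882
  Y*Z**2 ↦ 1·1·7·81 = 567
Sum: F(6, 7, 9) = (648) + (-756) + (-324) + (378) + (-486) + (1029) + (882) + (567) = 1938.
Reducing mod 11: 1938 ≡ 2 (mod 11).
Since F(a, b, c) ≡ 2 ≠ 0 (mod 11), P does NOT lie on the curve.


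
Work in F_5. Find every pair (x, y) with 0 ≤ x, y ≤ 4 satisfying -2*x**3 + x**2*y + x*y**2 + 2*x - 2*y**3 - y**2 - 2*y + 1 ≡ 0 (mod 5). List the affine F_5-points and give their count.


Affine F_5-points: {(2, 1), (2, 3), (2, 4), (3, 1), (3, 4), (4, 2)}; count = 6.

For each of the 25 pairs (x, y) ∈ F_5², evaluate f(x, y) mod 5. Record the zeros.
  x = 0: [0↦1, 1↦1, 2↦2, 3↦2, 4↦4]  zeros at y ∈ ∅
  x = 1: [0↦1, 1↦3, 2↦3, 3↦4, 4↦4]  zeros at y ∈ ∅
  x = 2: [0↦4, 1↦0, 2↦1, 3↦0, 4↦0]  zeros at y ∈ {1, 3, 4}
  x = 3: [0↦3, 1↦0, 2↦4, 3↦3, 4↦0]  zeros at y ∈ {1, 4}
  x = 4: [0↦1, 1↦1, 2↦0, 3↦1, 4↦2]  zeros at y ∈ {2}
Collecting zeros: affine points = {(2, 1), (2, 3), (2, 4), (3, 1), (3, 4), (4, 2)}.
Total count |C(F_5)_aff| = 6.


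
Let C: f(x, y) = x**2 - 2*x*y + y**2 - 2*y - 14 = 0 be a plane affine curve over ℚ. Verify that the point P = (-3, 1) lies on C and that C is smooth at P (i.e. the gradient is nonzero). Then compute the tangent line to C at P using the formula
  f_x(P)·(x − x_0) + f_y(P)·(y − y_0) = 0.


Tangent line at P: -8*x + 6*y - 30 = 0.

Step 1: f(-3, 1) = 0, so P lies on C.
Step 2: partial derivatives
  f_x(x, y) = 2*x - 2*y, f_y(x, y) = -2*x + 2*y - 2.
  f_x(P) = -8, f_y(P) = 6 (gradient nonzero, so P is smooth).
Step 3: tangent line at P: -8·(x − -3) + 6·(y − 1) = 0.
Expanding: -8*x + 6*y - 30 = 0.


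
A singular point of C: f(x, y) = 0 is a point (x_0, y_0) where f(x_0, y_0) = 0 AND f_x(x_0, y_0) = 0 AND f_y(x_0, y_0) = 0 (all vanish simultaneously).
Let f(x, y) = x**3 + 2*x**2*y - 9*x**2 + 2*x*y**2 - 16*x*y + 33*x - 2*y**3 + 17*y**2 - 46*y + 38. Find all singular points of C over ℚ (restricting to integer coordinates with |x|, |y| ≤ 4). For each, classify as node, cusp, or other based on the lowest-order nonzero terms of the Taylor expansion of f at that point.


Singular points: {(1, 3)}; classification: cusp.

Compute partial derivatives:
  f_x = 3*x**2 + 4*x*y - 18*x + 2*y**2 - 16*y + 33.
  f_y = 2*x**2 + 4*x*y - 16*x - 6*y**2 + 34*y - 46.
Scan x_0 ∈ {−4, ..., 4}. For each x_0, f_y(x_0, y) is a polynomial in y; find its integer roots y ∈ {−4, ..., 4}, then test f_x and f at those candidates.
  x = -4: f_y(-4, y) = -6*y**2 + 18*y + 50; no integer root y with |y| ≤ 4.
  x = -3: f_y(-3, y) = -6*y**2 + 22*y + 20; no integer root y with |y| ≤ 4.
  x = -2: f_y(-2, y) = -6*y**2 + 26*y - 6; no integer root y with |y| ≤ 4.
  x = -1: f_y(-1, y) = -6*y**2 + 30*y - 28; no integer root y with |y| ≤ 4.
  x = 0: f_y(0, y) = -6*y**2 + 34*y - 46; no integer root y with |y| ≤ 4.
  x = 1: f_y(1, y) = -6*y**2 + 38*y - 60; vanishes at y ∈ {3}. (1, 3): f_x = 0, f = 0 — SINGULAR.
  x = 2: f_y(2, y) = -6*y**2 + 42*y - 70; no integer root y with |y| ≤ 4.
  x = 3: f_y(3, y) = -6*y**2 + 46*y - 76; no integer root y with |y| ≤ 4.
  x = 4: f_y(4, y) = -6*y**2 + 50*y - 78; no integer root y with |y| ≤ 4.
Only singular point on the grid: (1, 3).
Classify: substitute x = 1 + u, y = 3 + v and expand: f = u**3 + 2*u**2*v + 2*u*v**2 - 2*v**3 + v**2.
No constant or linear terms (consistent with a singular point). Quadratic part: v**2. Cubic part: u**3 + 2*u**2*v + 2*u*v**2 - 2*v**3.
The quadratic part v**2 is a perfect square, so there is a single (double) tangent line v = 0, i.e. y = 3. Restricting the cubic part to that line (v = 0) leaves u**3 ≠ 0, so f is not divisible by v and the branch is v² ≈ -u**3 to lowest order — this is a cusp.
Classification: cusp.


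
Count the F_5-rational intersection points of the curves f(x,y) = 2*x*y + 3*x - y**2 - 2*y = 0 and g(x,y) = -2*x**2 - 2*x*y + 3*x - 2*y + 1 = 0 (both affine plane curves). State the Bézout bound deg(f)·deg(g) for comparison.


Common zeros: {(0, 3)}; count = 1; Bézout bound = 4.

deg(f) = 2, deg(g) = 2, so Bézout bound = 4.
Scan x ∈ F_5. For each x, list the y ∈ F_5 with f(x, y) ≡ 0 and those with g(x, y) ≡ 0 (mod 5); the common zeros in that column are the intersection.
  x = 0: f ≡ 0 at y ∈ {0, 3}; g ≡ 0 at y ∈ {3}; common: {3}.
  x = 1: f ≡ 0 at y ∈ ∅; g ≡ 0 at y ∈ {3}; common: ∅.
  x = 2: f ≡ 0 at y ∈ ∅; g ≡ 0 at y ∈ {4}; common: ∅.
  x = 3: f ≡ 0 at y ∈ ∅; g ≡ 0 at y ∈ {4}; common: ∅.
  x = 4: f ≡ 0 at y ∈ {2, 4}; g ≡ 0 at y ∈ ∅; common: ∅.
Collecting: common zeros = {(0, 3)}, so the count is 1.
Comparison with the Bézout bound: 1 ≤ 4 = deg(f)·deg(g), as expected for curves with no common component (the affine F_5-count falls short of the bound because intersections may lie at infinity, over extension fields, or carry multiplicity).


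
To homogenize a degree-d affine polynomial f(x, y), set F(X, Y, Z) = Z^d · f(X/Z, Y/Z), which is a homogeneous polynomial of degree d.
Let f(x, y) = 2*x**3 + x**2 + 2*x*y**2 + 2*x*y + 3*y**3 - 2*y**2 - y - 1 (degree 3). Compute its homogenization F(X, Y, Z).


F(X, Y, Z) = 2*X**3 + X**2*Z + 2*X*Y**2 + 2*X*Y*Z + 3*Y**3 - 2*Y**2*Z - Y*Z**2 - Z**3

deg(f) = 3.
Substitute x = X/Z, y = Y/Z into f, then multiply by Z^3.
  monomial 2·x^3·y^0 ↦ 2·X^3·Y^0·Z^0.
  monomial 1·x^2·y^0 ↦ 1·X^2·Y^0·Z^1.
  monomial 2·x^1·y^2 ↦ 2·X^1·Y^2·Z^0.
  monomial 2·x^1·y^1 ↦ 2·X^1·Y^1·Z^1.
  monomial 3·x^0·y^3 ↦ 3·X^0·Y^3·Z^0.
  monomial -2·x^0·y^2 ↦ -2·X^0·Y^2·Z^1.
  monomial -1·x^0·y^1 ↦ -1·X^0·Y^1·Z^2.
  monomial -1·x^0·y^0 ↦ -1·X^0·Y^0·Z^3.
Collecting: F(X, Y, Z) = 2*X**3 + X**2*Z + 2*X*Y**2 + 2*X*Y*Z + 3*Y**3 - 2*Y**2*Z - Y*Z**2 - Z**3.


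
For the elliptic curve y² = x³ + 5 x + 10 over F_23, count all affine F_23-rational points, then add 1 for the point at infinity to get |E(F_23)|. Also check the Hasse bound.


Affine points = {(1, 4), (1, 19), (3, 11), (3, 12), (4, 5), (4, 18), (6, 7), (6, 16), (9, 5), (9, 18), (10, 5), (10, 18), (11, 4), (11, 19), (12, 2), (12, 21), (13, 8), (13, 15), (14, 8), (14, 15), (16, 0), (19, 8), (19, 15), (22, 2), (22, 21)}; affine count = 25; |E(F_23)| = 26.

Discriminant check: Δ ∝ 4a³ + 27b² = 4·5³ + 27·10² = 4·125 + 27·100 ≡ 3 (mod 23). Nonzero ⇒ E is nonsingular.
For each x ∈ F_23, compute rhs = x³ + 5·x + 10 mod 23, then count y ∈ F_23 with y² ≡ rhs.
  x = 0: rhs = 10, matching y values: none (0 points).
  x = 1: rhs = 16, matching y values: 4, 19 (2 points).
  x = 2: rhs = 5, matching y values: none (0 points).
  x = 3: rhs = 6, matching y values: 11, 12 (2 points).
  x = 4: rhs = 2, matching y values: 5, 18 (2 points).
  x = 5: rhs = 22, matching y values: none (0 points).
  x = 6: rhs = 3, matching y values: 7, 16 (2 points).
  x = 7: rhs = 20, matching y values: none (0 points).
  x = 8: rhs = 10, matching y values: none (0 points).
  x = 9: rhs = 2, matching y values: 5, 18 (2 points).
  x = 10: rhs = 2, matching y values: 5, 18 (2 points).
  x = 11: rhs = 16, matching y values: 4, 19 (2 points).
  x = 12: rhs = 4, matching y values: 2, 21 (2 points).
  x = 13: rhs = 18, matching y values: 8, 15 (2 points).
  x = 14: rhs = 18, matching y values: 8, 15 (2 points).
  x = 15: rhs = 10, matching y values: none (0 points).
  x = 16: rhs = 0, matching y values: 0 (1 points).
  x = 17: rhs = 17, matching y values: none (0 points).
  x = 18: rhs = 21, matching y values: none (0 points).
  x = 19: rhs = 18, matching y values: 8, 15 (2 points).
  x = 20: rhs = 14, matching y values: none (0 points).
  x = 21: rhs = 15, matching y values: none (0 points).
  x = 22: rhs = 4, matching y values: 2, 21 (2 points).
Total affine count: 25.
Full point count |E(F_23)| = 25 + 1 = 26.
Hasse bound: |26 − (23+1)| = |2| = 2 ≤ 2√23 ≈ 9.5917 ✓.


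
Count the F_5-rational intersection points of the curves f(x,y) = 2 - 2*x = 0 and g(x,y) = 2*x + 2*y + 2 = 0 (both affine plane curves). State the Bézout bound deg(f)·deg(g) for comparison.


Common zeros: {(1, 3)}; count = 1; Bézout bound = 1.

deg(f) = 1, deg(g) = 1, so Bézout bound = 1.
Scan x ∈ F_5. For each x, list the y ∈ F_5 with f(x, y) ≡ 0 and those with g(x, y) ≡ 0 (mod 5); the common zeros in that column are the intersection.
  x = 0: f ≡ 0 at y ∈ ∅; g ≡ 0 at y ∈ {4}; common: ∅.
  x = 1: f ≡ 0 at y ∈ {0, 1, 2, 3, 4}; g ≡ 0 at y ∈ {3}; common: {3}.
  x = 2: f ≡ 0 at y ∈ ∅; g ≡ 0 at y ∈ {2}; common: ∅.
  x = 3: f ≡ 0 at y ∈ ∅; g ≡ 0 at y ∈ {1}; common: ∅.
  x = 4: f ≡ 0 at y ∈ ∅; g ≡ 0 at y ∈ {0}; common: ∅.
Collecting: common zeros = {(1, 3)}, so the count is 1.
Comparison with the Bézout bound: 1 ≤ 1 = deg(f)·deg(g), as expected for curves with no common component (the bound is attained).


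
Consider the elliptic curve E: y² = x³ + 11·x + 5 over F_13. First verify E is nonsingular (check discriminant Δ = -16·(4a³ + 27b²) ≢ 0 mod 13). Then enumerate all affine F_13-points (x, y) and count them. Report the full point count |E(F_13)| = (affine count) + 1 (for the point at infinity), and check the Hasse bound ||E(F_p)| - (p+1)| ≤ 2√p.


Affine points = {(1, 2), (1, 11), (2, 3), (2, 10), (3, 0), (4, 3), (4, 10), (5, 4), (5, 9), (6, 1), (6, 12), (7, 3), (7, 10), (9, 1), (9, 12), (10, 6), (10, 7), (11, 1), (11, 12)}; affine count = 19; |E(F_13)| = 20.

Discriminant check: Δ ∝ 4a³ + 27b² = 4·11³ + 27·5² = 4·1331 + 27·25 ≡ 6 (mod 13). Nonzero ⇒ E is nonsingular.
For each x ∈ F_13, compute rhs = x³ + 11·x + 5 mod 13, then count y ∈ F_13 with y² ≡ rhs.
  x = 0: rhs = 5, matching y values: none (0 points).
  x = 1: rhs = 4, matching y values: 2, 11 (2 points).
  x = 2: rhs = 9, matching y values: 3, 10 (2 points).
  x = 3: rhs = 0, matching y values: 0 (1 points).
  x = 4: rhs = 9, matching y values: 3, 10 (2 points).
  x = 5: rhs = 3, matching y values: 4, 9 (2 points).
  x = 6: rhs = 1, matching y values: 1, 12 (2 points).
  x = 7: rhs = 9, matching y values: 3, 10 (2 points).
  x = 8: rhs = 7, matching y values: none (0 points).
  x = 9: rhs = 1, matching y values: 1, 12 (2 points).
  x = 10: rhs = 10, matching y values: 6, 7 (2 points).
  x = 11: rhs = 1, matching y values: 1, 12 (2 points).
  x = 12: rhs = 6, matching y values: none (0 points).
Total affine count: 19.
Full point count |E(F_13)| = 19 + 1 = 20.
Hasse bound: |20 − (13+1)| = |6| = 6 ≤ 2√13 ≈ 7.2111 ✓.


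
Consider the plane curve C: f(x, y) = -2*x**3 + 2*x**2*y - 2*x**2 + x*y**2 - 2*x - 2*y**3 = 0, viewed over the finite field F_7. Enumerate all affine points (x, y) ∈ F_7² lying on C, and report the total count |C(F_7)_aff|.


Affine F_7-points: {(0, 0), (1, 2), (2, 0), (3, 6), (4, 0), (6, 2)}; count = 6.

For each of the 49 pairs (x, y) ∈ F_7², evaluate f(x, y) mod 7. Record the zeros.
  x = 0: [0↦0, 1↦5, 2↦5, 3↦2, 4↦5, 5↦2, 6↦2]  zeros at y ∈ {0}
  x = 1: [0↦1, 1↦2, 2↦0, 3↦4, 4↦2, 5↦3, 6↦2]  zeros at y ∈ {2}
  x = 2: [0↦0, 1↦1, 2↦1, 3↦2, 4↦6, 5↦1, 6↦3]  zeros at y ∈ {0}
  x = 3: [0↦6, 1↦4, 2↦3, 3↦5, 4↦5, 5↦5, 6↦0]  zeros at y ∈ {6}
  x = 4: [0↦0, 1↦6, 2↦1, 3↦1, 4↦1, 5↦3, 6↦2]  zeros at y ∈ {0}
  x = 5: [0↦5, 1↦2, 2↦4, 3↦6, 4↦3, 5↦4, 6↦4]  zeros at y ∈ ∅
  x = 6: [0↦2, 1↦1, 2↦0, 3↦1, 4↦6, 5↦3, 6↦1]  zeros at y ∈ {2}
Collecting zeros: affine points = {(0, 0), (1, 2), (2, 0), (3, 6), (4, 0), (6, 2)}.
Total count |C(F_7)_aff| = 6.


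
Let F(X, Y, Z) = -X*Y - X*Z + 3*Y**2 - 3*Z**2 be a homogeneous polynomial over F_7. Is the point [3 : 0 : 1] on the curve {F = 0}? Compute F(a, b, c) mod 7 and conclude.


F(3,0,1) ≡ 1 (mod 7); P is NOT on the curve.

Evaluate F(3, 0, 1) term-by-term (mod 7).
  -X*Y ↦ -1·3·0·1 = 0
  -X*Z ↦ -1·3·1·1 = -3
  3*Y**2 ↦ 3·1·0·1 = 0
  -3*Z**2 ↦ -3·1·1·1 = -3
Sum: F(3, 0, 1) = (0) + (-3) + (0) + (-3) = -6.
Reducing mod 7: -6 ≡ 1 (mod 7).
Since F(a, b, c) ≡ 1 ≠ 0 (mod 7), P does NOT lie on the curve.
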